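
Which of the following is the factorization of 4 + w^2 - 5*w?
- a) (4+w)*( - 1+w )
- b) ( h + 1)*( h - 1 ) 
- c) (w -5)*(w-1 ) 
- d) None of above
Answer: d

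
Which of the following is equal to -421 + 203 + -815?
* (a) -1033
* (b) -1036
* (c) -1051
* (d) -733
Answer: a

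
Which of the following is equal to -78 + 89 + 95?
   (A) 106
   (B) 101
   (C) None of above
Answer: A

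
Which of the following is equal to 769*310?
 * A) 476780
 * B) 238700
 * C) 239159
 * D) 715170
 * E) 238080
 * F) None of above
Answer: F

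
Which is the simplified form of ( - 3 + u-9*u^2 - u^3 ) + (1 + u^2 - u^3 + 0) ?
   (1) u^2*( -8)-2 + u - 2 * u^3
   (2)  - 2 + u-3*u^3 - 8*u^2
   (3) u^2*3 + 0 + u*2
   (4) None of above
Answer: 1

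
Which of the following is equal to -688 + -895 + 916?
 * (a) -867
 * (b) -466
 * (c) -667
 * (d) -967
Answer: c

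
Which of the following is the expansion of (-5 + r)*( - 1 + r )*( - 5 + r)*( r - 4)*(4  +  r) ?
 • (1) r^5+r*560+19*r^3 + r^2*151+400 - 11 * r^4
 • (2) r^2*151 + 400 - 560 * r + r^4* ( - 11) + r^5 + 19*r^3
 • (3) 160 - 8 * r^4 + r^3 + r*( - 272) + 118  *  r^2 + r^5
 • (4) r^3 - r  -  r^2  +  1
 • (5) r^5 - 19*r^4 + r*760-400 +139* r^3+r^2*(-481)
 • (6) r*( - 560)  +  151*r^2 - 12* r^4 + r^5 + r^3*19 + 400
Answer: 2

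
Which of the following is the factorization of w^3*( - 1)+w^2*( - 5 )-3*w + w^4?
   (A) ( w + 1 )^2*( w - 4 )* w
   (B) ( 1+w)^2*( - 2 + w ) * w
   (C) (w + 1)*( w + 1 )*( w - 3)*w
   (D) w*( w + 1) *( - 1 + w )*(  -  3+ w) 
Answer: C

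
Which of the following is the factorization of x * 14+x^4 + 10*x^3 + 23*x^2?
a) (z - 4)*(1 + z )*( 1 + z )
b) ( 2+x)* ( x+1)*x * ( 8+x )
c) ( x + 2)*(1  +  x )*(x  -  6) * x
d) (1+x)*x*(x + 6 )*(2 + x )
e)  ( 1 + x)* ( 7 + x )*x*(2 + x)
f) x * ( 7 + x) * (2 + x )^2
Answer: e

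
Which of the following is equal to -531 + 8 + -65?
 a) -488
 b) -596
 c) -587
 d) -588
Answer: d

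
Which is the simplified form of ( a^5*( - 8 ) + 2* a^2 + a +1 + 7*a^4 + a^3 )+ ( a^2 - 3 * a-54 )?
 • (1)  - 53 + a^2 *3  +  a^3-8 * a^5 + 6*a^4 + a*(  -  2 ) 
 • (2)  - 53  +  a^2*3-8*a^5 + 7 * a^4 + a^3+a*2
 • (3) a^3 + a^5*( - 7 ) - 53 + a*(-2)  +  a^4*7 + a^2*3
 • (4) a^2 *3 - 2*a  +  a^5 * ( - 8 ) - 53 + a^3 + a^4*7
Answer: 4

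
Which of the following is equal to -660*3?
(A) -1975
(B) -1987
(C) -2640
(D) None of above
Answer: D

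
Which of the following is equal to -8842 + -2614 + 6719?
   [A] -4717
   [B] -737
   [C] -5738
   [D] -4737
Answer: D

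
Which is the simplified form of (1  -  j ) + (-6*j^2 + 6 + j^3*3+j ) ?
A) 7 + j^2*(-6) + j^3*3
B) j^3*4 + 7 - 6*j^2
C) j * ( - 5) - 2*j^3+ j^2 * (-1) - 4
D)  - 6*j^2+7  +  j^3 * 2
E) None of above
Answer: A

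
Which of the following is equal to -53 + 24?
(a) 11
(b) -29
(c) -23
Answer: b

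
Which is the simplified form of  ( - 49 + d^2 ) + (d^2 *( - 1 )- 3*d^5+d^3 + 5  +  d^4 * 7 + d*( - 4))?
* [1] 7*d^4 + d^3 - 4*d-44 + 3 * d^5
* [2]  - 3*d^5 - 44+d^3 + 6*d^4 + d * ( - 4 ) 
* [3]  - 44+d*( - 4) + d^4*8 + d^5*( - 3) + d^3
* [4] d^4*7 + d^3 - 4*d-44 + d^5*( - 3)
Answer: 4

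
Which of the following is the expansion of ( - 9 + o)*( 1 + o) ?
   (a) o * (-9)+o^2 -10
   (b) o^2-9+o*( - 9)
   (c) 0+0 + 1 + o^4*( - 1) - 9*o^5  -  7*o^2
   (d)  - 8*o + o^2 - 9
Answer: d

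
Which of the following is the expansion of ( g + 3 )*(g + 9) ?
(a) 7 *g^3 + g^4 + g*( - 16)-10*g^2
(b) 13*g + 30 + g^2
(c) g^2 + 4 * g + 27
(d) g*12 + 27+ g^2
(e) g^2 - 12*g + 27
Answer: d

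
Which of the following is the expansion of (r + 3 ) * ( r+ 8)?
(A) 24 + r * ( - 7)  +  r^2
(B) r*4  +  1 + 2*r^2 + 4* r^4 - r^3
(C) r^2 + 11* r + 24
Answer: C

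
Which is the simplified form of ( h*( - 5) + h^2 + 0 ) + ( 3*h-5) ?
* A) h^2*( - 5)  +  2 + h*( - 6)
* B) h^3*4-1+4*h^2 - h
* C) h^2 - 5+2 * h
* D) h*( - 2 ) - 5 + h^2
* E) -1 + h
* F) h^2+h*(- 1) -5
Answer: D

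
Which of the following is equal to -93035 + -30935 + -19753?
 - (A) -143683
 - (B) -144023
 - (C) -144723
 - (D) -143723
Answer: D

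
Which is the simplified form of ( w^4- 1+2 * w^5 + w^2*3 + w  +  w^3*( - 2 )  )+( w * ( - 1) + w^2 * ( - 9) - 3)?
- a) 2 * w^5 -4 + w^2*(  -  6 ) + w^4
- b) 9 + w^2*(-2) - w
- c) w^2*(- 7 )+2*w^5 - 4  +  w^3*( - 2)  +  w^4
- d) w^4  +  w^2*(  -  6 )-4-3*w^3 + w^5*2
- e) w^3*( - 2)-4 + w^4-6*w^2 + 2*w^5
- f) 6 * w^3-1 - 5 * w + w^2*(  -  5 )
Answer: e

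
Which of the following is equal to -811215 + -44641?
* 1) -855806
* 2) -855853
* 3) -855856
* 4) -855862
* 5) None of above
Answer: 3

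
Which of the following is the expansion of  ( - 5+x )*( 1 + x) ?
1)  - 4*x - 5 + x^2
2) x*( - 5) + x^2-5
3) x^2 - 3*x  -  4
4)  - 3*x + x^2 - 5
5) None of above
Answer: 1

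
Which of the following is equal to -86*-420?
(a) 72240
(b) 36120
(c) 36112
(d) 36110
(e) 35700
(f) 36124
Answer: b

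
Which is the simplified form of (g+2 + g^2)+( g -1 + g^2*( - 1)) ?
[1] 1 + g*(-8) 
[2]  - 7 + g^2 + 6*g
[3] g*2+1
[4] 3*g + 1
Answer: 3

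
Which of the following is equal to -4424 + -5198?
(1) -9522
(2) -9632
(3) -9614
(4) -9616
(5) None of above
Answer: 5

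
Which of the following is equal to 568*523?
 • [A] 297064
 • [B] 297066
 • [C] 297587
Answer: A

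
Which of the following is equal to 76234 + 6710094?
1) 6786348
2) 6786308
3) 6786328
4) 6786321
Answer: 3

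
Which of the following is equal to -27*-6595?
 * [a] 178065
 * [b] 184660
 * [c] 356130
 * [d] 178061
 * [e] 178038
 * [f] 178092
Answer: a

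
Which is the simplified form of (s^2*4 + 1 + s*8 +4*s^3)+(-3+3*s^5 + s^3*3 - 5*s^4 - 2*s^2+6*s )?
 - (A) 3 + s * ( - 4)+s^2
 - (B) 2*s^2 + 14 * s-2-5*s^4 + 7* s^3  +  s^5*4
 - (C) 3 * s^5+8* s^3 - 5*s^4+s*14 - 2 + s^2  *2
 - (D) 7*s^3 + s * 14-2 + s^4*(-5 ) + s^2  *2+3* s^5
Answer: D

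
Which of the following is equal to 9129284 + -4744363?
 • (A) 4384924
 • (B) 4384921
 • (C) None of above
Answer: B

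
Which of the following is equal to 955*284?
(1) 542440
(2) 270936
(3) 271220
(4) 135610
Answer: 3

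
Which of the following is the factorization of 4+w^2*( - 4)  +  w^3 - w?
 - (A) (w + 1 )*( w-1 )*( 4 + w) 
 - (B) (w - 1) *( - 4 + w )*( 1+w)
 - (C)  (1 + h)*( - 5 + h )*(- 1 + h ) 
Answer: B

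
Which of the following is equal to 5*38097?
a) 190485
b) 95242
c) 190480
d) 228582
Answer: a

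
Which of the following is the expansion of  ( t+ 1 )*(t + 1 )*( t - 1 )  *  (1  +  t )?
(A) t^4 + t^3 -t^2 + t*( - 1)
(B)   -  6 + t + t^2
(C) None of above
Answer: C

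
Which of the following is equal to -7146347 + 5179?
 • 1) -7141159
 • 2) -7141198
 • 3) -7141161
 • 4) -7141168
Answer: 4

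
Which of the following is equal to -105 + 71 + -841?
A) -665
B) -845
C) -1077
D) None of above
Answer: D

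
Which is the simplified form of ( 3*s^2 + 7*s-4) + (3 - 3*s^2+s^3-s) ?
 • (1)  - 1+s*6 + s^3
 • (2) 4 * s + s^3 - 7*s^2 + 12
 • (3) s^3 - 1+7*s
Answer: 1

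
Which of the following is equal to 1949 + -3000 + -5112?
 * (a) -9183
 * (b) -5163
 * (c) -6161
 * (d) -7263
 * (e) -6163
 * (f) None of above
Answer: e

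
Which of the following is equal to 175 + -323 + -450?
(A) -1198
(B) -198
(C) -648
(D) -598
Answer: D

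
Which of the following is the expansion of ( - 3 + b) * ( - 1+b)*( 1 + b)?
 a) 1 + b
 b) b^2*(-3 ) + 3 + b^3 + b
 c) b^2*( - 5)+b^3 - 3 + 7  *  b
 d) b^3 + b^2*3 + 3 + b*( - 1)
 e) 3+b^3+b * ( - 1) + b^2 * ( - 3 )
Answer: e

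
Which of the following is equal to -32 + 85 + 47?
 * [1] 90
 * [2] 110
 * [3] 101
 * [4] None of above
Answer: 4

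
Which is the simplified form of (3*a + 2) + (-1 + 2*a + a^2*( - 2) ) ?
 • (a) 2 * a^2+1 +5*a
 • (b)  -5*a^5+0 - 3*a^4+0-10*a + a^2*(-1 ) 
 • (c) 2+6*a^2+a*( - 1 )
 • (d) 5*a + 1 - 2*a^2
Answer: d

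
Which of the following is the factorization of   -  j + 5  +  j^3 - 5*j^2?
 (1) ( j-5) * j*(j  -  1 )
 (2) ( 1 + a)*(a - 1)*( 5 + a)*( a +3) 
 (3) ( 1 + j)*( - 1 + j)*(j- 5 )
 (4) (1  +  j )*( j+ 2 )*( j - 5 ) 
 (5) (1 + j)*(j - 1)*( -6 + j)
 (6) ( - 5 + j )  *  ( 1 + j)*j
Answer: 3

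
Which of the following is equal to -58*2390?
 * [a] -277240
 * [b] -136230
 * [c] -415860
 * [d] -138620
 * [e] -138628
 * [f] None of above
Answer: d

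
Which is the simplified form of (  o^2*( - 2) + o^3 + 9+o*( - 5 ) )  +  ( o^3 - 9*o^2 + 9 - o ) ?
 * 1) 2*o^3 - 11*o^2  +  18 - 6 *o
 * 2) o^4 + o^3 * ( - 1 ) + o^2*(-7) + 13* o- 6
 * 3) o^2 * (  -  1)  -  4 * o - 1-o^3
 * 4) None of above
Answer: 1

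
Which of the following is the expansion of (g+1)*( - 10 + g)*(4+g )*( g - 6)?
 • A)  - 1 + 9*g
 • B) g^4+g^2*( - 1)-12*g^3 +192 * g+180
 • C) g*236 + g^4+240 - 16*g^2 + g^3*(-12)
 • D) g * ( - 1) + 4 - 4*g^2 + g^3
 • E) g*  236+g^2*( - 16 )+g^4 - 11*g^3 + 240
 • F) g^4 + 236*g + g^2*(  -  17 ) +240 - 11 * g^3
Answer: E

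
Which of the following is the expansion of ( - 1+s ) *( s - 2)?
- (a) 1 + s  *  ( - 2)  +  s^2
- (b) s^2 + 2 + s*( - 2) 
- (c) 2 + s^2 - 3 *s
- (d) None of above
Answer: c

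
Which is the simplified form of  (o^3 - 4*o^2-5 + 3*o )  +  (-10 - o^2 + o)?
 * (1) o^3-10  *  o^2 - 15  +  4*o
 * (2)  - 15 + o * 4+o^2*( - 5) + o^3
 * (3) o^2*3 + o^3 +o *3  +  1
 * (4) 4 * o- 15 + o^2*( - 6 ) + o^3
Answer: 2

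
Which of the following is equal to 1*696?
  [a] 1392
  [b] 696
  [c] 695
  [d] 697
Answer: b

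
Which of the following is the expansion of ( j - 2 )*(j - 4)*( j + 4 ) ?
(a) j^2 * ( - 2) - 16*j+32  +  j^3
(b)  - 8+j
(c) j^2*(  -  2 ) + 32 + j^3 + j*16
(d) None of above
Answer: a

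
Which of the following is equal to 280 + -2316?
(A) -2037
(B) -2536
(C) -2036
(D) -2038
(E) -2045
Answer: C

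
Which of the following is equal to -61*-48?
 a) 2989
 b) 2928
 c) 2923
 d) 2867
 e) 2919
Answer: b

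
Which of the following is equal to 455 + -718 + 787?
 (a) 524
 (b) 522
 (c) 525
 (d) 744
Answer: a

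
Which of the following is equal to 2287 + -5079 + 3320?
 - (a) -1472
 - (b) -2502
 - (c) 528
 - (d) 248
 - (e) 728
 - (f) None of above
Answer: c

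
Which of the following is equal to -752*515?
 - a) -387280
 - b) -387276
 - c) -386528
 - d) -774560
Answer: a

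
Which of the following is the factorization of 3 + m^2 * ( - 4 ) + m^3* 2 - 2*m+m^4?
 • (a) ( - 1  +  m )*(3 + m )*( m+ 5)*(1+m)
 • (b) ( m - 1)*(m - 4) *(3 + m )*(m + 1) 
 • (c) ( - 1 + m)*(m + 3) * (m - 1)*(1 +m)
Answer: c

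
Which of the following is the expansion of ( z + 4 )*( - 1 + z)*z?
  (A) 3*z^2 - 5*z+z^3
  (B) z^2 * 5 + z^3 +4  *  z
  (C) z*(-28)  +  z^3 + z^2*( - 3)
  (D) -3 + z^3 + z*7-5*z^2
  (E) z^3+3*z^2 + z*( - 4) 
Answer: E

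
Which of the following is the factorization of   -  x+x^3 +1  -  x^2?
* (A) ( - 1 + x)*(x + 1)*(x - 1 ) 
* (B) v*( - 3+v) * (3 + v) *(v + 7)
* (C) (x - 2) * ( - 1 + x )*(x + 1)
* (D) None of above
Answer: A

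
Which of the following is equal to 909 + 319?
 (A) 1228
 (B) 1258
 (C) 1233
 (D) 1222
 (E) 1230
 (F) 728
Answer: A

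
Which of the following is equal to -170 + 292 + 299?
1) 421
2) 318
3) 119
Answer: 1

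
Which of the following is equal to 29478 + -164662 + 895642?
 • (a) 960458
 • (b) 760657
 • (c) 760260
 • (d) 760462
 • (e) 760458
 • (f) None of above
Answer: e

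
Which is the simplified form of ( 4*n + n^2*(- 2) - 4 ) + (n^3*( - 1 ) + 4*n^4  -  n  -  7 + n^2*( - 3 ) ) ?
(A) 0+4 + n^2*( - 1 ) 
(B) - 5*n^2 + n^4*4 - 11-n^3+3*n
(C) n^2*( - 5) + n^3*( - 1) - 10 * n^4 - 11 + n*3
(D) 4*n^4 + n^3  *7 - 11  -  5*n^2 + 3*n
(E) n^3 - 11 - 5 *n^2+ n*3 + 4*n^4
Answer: B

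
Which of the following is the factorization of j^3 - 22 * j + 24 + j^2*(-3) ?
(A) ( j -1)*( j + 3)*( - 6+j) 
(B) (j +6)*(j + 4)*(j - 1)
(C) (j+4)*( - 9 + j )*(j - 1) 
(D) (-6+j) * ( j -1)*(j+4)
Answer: D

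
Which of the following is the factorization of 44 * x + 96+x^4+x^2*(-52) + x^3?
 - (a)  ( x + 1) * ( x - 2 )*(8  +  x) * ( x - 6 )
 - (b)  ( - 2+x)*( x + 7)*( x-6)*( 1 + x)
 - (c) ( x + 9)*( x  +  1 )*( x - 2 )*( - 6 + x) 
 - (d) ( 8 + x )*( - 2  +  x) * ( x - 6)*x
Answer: a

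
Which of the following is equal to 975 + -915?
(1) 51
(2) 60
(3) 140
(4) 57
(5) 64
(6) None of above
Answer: 2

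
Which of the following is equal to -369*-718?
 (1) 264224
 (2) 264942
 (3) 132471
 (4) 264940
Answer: 2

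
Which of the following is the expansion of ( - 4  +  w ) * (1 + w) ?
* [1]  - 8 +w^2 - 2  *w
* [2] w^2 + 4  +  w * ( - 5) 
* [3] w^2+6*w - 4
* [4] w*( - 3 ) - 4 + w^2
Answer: 4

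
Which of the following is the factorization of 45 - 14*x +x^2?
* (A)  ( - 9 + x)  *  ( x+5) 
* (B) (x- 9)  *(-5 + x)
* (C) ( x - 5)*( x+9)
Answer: B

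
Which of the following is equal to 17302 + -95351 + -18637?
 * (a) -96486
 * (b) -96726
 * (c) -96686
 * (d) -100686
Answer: c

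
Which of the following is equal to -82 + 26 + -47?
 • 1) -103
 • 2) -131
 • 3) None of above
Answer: 1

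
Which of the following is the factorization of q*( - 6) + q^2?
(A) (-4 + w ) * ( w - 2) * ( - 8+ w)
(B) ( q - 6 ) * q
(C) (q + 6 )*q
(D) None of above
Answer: B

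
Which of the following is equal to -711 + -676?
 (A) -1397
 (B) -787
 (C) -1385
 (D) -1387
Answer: D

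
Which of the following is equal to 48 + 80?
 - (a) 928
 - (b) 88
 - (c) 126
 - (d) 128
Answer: d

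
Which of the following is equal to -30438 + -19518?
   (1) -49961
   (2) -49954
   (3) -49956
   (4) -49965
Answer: 3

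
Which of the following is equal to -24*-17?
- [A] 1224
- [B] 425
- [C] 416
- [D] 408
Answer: D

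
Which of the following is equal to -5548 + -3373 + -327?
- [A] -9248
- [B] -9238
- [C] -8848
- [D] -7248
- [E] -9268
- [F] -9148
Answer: A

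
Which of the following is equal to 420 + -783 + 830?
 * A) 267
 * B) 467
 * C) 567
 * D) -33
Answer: B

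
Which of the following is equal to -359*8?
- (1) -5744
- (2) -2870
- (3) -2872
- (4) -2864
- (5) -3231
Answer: 3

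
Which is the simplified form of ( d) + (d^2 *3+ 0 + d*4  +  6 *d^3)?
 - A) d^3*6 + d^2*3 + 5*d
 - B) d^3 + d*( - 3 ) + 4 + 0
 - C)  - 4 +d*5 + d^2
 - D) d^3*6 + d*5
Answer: A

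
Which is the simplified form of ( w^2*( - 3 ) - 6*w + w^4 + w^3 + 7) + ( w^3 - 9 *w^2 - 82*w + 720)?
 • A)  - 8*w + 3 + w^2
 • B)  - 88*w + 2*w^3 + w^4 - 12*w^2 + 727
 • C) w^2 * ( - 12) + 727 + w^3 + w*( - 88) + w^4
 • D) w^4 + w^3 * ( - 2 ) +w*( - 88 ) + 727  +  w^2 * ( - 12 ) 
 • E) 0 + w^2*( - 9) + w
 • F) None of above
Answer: B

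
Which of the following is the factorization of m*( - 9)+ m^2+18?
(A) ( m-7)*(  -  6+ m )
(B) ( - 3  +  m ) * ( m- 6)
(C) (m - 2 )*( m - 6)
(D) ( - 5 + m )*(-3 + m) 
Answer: B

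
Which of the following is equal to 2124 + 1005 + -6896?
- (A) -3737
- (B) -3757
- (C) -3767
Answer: C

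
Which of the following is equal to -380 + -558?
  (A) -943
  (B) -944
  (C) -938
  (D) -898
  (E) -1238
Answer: C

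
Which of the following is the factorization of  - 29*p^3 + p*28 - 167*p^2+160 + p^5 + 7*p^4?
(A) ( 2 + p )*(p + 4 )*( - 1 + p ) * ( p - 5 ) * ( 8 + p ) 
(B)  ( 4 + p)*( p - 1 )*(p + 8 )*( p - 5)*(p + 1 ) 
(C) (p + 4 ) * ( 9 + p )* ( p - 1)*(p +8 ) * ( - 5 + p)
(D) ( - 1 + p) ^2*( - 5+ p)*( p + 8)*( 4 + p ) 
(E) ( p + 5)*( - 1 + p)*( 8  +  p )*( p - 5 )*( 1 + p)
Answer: B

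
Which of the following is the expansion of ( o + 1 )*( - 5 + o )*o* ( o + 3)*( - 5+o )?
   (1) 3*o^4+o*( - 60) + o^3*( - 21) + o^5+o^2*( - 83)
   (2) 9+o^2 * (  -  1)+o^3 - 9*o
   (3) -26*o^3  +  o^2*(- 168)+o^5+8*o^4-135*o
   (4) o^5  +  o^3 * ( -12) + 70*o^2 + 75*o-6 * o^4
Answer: 4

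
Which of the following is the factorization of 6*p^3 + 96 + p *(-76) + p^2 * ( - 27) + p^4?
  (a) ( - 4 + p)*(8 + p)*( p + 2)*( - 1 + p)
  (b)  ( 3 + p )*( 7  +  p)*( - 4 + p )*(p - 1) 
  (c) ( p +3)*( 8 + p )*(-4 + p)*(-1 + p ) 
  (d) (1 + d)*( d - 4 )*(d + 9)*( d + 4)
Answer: c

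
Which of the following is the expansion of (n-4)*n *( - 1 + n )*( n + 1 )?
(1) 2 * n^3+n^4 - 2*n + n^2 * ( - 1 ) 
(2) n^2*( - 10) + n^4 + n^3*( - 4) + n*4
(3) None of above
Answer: 3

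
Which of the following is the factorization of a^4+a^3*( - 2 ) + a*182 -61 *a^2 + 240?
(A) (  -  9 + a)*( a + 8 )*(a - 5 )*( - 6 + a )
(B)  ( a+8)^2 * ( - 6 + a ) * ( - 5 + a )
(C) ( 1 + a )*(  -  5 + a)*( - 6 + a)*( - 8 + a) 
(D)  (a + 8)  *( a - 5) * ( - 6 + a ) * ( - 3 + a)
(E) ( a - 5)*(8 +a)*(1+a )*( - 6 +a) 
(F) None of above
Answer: E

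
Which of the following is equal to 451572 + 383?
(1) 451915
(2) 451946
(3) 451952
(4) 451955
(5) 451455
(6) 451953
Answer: 4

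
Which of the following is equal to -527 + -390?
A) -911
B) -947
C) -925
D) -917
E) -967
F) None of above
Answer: D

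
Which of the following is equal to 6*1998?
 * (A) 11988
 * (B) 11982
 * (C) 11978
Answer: A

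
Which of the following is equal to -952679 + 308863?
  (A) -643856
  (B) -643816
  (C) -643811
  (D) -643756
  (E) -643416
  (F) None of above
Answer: B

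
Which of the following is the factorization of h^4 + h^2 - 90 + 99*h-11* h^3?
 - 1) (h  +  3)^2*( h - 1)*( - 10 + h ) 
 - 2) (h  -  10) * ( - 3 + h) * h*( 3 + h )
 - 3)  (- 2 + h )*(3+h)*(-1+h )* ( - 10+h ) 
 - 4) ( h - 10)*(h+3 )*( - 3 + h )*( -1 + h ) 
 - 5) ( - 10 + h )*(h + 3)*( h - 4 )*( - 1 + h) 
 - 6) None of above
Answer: 4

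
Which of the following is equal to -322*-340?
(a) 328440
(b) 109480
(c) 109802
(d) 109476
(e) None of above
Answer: b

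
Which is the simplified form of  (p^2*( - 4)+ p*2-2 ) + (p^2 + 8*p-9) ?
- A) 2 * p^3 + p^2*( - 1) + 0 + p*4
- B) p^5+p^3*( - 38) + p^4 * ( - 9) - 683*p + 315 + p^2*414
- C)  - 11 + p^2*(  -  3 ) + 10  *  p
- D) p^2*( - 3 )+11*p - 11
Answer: C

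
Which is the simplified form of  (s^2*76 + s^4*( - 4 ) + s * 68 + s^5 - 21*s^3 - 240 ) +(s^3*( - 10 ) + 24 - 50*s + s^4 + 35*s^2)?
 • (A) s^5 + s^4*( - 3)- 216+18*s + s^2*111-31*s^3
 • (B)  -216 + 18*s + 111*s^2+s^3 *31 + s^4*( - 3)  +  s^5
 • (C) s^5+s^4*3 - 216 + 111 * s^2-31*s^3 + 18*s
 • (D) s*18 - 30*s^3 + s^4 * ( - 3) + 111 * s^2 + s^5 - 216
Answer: A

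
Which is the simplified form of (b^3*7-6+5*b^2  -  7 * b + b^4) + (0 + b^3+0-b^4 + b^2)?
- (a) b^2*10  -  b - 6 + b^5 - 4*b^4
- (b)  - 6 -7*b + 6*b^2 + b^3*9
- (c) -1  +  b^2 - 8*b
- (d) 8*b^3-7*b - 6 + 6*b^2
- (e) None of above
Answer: d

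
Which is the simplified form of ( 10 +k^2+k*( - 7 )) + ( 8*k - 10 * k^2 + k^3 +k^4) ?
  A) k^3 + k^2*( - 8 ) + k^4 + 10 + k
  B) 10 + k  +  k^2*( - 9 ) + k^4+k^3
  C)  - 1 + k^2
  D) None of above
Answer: B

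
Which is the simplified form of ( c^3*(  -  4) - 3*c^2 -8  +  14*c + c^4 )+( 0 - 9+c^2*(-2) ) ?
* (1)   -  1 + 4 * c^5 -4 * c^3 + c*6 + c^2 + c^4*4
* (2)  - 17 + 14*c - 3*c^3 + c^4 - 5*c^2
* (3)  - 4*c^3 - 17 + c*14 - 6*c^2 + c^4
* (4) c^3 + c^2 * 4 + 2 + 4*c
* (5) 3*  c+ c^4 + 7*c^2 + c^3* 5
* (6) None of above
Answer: 6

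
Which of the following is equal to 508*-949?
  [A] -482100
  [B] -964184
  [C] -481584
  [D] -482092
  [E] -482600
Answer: D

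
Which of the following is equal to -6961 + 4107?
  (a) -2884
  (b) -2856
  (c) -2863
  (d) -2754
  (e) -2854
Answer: e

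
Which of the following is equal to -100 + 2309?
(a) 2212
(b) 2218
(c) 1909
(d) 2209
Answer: d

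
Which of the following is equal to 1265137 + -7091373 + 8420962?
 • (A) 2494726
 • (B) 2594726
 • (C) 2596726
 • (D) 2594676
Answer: B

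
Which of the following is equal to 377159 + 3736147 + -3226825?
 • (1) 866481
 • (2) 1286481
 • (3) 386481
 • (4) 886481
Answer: 4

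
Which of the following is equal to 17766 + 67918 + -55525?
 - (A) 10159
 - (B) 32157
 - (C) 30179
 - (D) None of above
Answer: D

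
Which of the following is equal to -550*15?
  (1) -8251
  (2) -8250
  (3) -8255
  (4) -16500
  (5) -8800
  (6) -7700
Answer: 2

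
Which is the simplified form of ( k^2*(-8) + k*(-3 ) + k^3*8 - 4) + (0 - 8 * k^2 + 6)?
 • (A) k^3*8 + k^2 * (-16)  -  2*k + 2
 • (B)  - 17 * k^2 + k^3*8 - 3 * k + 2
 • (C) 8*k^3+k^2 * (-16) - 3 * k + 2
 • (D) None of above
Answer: C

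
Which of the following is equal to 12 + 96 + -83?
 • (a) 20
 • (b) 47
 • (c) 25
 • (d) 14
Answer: c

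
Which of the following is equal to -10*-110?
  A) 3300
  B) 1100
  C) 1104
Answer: B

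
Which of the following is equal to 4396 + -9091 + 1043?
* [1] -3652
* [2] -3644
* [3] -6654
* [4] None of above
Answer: 1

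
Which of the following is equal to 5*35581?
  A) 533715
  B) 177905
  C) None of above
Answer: B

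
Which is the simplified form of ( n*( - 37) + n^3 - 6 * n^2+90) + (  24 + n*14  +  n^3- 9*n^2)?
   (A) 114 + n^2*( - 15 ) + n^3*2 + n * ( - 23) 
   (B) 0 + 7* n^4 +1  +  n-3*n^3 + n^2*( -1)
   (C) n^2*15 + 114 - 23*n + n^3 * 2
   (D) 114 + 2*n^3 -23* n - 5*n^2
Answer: A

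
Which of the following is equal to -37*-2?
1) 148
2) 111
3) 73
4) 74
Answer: 4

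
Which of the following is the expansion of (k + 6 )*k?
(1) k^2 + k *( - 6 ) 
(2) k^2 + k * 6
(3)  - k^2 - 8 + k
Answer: 2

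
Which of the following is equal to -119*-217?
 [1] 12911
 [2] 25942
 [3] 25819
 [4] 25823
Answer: 4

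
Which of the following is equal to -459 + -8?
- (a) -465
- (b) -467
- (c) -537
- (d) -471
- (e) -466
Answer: b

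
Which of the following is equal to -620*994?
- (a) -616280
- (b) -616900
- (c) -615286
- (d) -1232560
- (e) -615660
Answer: a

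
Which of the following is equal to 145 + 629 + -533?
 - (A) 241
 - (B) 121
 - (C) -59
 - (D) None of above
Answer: A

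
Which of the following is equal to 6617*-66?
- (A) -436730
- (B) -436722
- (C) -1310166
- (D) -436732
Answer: B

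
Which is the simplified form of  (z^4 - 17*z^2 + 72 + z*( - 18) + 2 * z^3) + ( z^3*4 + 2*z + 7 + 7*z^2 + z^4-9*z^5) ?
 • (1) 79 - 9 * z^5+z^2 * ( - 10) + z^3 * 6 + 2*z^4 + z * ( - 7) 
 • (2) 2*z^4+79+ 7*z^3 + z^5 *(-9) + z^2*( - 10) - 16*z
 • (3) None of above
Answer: 3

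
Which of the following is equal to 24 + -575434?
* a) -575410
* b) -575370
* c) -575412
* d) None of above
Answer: a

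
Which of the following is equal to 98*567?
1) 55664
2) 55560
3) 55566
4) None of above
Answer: 3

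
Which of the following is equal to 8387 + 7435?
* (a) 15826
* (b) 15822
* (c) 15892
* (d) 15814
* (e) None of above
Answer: b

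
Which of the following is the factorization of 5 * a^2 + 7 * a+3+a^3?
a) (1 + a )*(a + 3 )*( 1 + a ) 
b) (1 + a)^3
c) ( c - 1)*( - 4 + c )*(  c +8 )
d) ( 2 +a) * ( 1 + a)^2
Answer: a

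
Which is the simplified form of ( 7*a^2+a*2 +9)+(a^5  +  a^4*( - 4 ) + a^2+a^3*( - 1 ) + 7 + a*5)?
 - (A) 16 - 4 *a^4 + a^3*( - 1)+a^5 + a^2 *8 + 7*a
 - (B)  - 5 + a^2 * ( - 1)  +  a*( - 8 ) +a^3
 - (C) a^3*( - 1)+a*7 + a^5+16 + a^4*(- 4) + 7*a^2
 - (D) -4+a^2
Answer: A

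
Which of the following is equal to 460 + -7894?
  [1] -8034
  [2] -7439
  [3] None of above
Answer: 3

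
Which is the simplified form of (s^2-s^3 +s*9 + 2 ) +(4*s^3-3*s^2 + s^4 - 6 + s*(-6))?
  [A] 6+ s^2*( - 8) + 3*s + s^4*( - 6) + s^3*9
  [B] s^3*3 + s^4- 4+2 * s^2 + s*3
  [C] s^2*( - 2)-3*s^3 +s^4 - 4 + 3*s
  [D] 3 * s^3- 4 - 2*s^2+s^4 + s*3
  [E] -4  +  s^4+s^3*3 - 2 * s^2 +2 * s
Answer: D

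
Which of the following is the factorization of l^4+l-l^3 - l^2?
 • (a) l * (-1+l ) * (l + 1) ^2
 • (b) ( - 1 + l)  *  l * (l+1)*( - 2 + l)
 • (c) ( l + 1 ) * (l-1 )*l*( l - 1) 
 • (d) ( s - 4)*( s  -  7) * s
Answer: c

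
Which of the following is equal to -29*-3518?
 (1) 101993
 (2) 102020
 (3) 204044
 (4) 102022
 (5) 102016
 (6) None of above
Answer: 4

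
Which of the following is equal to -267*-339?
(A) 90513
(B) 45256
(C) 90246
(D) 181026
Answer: A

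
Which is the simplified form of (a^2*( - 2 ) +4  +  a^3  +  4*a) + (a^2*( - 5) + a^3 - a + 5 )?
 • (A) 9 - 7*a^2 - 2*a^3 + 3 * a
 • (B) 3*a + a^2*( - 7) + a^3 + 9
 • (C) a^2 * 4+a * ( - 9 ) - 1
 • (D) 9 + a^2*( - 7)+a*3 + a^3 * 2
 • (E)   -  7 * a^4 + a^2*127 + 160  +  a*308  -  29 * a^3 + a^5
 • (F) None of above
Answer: D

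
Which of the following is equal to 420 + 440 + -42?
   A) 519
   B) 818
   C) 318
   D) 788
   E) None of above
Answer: B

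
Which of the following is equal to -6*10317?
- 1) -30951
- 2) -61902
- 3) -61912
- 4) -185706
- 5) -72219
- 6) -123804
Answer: 2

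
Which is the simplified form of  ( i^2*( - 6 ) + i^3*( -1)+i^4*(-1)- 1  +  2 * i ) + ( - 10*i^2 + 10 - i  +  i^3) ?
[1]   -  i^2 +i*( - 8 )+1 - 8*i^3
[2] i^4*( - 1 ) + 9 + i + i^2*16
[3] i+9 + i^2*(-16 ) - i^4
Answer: 3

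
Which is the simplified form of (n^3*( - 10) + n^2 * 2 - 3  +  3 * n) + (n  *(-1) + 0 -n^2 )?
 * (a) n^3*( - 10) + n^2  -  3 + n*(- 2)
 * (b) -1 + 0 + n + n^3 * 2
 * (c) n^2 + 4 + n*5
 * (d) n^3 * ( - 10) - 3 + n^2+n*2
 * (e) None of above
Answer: d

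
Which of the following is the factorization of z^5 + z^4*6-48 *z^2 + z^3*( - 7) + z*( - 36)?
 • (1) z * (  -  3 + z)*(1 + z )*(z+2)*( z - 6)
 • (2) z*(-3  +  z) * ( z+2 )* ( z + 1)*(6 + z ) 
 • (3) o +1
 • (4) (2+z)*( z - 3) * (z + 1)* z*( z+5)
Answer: 2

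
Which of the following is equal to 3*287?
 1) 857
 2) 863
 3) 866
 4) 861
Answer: 4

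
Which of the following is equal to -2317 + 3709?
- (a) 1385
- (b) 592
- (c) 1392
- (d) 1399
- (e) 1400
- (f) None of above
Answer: c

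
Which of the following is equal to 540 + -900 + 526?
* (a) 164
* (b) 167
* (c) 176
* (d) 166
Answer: d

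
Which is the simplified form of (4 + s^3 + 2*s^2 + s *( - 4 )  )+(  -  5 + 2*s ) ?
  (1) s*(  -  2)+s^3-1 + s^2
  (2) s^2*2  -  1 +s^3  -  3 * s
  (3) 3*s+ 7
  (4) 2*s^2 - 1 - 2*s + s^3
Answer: 4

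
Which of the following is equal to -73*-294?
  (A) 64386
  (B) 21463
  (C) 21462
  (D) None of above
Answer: C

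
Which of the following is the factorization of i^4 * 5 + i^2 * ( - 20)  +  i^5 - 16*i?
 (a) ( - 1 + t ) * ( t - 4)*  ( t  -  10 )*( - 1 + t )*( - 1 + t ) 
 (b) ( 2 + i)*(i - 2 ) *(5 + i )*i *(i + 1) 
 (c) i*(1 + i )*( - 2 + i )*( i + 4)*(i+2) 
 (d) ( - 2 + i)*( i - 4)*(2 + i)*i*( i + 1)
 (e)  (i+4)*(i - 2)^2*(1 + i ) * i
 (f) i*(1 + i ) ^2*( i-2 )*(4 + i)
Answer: c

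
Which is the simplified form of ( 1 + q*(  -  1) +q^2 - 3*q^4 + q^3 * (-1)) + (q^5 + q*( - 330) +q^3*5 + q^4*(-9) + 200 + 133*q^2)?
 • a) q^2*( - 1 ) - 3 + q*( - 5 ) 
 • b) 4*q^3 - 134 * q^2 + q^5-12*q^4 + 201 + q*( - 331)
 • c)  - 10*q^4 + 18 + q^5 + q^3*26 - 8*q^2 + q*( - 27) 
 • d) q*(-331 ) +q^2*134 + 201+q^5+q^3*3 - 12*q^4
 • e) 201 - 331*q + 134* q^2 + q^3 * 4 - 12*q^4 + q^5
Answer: e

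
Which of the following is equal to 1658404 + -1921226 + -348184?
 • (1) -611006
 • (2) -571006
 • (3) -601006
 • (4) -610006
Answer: 1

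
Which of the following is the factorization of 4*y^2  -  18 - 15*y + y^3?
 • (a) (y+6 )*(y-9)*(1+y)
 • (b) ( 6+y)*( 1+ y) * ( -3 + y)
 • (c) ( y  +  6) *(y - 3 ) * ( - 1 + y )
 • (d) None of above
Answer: b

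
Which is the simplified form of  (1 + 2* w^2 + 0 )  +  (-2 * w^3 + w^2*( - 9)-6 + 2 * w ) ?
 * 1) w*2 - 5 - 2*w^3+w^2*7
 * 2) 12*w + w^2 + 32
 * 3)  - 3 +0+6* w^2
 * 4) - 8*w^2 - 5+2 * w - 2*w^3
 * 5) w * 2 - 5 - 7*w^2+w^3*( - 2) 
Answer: 5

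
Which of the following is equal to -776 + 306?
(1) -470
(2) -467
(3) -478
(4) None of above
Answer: 1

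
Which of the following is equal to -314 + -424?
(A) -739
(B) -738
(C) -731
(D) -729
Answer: B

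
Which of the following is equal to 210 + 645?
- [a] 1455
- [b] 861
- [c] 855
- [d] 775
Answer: c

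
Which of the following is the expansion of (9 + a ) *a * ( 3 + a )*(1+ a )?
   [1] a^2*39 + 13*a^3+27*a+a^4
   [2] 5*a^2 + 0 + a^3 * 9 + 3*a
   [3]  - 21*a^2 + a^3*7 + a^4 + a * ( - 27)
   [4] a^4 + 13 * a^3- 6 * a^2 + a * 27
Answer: 1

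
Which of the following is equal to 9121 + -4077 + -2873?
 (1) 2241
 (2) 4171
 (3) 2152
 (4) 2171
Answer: 4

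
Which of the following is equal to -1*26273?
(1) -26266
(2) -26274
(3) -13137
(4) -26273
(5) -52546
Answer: 4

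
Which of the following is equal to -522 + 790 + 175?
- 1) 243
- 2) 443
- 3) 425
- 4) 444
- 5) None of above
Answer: 2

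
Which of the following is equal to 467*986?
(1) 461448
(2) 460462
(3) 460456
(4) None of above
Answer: 2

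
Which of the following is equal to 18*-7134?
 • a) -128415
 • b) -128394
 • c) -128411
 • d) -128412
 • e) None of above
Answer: d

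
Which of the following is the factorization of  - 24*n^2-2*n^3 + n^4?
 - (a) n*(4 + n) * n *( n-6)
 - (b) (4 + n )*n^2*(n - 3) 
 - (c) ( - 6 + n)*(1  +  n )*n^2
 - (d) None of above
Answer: a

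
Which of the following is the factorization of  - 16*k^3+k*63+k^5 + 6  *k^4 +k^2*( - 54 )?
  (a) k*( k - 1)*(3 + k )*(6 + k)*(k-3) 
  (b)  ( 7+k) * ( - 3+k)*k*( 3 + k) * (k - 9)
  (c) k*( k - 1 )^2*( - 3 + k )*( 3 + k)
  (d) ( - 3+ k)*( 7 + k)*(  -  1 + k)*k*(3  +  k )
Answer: d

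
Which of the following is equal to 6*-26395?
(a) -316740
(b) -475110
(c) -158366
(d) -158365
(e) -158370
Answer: e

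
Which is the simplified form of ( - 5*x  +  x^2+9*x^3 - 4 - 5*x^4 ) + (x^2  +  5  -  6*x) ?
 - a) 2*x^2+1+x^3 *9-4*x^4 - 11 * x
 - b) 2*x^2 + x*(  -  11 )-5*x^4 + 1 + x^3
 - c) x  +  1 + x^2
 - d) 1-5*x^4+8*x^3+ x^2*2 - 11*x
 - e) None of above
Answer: e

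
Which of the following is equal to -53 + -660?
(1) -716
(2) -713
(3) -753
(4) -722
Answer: 2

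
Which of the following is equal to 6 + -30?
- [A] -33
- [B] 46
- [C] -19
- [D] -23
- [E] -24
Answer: E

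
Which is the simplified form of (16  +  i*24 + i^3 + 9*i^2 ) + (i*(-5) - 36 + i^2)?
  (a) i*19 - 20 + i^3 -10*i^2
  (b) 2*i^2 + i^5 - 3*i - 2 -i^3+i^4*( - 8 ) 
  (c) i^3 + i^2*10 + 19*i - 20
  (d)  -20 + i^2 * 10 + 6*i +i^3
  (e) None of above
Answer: c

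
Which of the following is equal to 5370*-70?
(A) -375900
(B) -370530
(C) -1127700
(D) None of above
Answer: A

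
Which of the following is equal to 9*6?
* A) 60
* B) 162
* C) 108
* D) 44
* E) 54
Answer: E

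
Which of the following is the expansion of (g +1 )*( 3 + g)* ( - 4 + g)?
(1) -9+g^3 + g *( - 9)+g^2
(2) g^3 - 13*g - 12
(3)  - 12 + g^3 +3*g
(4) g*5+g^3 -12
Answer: 2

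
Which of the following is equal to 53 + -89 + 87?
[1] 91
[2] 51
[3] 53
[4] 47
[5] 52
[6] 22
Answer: 2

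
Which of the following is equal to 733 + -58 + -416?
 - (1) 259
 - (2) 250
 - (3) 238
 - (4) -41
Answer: 1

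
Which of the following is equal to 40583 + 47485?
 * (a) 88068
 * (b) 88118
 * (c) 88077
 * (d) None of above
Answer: a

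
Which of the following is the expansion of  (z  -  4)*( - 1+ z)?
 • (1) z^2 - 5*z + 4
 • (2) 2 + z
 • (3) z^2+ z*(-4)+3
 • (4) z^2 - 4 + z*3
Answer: 1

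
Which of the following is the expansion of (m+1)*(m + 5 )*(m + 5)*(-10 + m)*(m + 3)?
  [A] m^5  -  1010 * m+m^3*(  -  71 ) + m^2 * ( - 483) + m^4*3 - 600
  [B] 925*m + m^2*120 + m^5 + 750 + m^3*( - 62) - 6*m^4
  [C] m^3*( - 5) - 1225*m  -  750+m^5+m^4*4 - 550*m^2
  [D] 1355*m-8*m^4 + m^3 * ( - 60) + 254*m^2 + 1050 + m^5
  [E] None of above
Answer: E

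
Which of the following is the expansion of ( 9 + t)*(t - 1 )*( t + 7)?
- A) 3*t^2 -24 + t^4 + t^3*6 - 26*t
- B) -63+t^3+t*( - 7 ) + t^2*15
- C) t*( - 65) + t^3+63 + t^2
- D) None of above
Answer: D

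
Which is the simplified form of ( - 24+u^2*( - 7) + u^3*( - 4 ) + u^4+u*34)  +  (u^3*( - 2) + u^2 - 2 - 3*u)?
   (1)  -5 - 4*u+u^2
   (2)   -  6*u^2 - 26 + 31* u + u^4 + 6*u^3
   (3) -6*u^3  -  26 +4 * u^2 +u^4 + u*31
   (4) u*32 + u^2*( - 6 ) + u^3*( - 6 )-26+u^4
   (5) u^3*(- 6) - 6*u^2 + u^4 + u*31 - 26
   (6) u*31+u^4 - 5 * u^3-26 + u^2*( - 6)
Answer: 5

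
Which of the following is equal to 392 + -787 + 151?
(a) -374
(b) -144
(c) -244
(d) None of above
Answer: c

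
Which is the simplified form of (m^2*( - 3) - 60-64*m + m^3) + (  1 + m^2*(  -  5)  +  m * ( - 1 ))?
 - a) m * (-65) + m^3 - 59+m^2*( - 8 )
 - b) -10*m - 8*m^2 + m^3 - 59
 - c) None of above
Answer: a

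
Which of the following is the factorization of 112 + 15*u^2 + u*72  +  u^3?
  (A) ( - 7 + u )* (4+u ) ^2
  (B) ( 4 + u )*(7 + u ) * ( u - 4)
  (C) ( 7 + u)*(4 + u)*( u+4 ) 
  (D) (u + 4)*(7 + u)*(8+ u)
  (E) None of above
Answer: C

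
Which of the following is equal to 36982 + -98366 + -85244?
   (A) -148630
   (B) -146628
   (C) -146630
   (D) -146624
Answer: B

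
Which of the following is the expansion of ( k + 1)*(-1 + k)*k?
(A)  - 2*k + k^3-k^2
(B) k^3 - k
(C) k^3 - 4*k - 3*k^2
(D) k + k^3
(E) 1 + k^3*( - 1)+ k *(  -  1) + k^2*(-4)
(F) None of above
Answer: B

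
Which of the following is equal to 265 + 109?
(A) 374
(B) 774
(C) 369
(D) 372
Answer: A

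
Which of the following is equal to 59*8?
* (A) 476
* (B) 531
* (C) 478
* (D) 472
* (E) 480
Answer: D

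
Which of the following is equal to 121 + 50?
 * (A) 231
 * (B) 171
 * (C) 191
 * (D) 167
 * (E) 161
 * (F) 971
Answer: B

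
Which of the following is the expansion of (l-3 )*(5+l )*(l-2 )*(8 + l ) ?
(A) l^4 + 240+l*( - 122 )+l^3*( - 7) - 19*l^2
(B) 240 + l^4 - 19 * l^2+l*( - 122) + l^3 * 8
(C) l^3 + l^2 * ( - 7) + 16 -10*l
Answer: B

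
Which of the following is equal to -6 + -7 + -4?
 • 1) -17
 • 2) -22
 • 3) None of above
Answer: 1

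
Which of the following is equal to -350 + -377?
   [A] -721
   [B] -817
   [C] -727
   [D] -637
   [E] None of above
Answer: C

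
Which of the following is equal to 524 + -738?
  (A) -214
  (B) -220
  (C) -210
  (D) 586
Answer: A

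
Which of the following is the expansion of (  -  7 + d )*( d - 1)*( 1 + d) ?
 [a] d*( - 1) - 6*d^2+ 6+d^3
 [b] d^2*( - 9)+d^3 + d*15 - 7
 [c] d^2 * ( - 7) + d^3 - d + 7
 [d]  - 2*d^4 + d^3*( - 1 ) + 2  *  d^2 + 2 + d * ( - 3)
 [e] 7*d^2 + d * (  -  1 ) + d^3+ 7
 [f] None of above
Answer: c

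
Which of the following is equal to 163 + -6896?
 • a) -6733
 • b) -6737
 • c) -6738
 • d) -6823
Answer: a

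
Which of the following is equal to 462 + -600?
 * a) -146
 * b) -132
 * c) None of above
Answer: c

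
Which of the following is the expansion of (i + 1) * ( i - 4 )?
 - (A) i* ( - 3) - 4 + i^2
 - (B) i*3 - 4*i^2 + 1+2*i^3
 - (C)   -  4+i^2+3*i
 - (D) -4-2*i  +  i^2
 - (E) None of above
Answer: A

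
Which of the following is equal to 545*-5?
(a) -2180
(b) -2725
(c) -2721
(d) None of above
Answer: b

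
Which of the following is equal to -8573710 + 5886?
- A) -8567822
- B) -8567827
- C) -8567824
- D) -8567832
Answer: C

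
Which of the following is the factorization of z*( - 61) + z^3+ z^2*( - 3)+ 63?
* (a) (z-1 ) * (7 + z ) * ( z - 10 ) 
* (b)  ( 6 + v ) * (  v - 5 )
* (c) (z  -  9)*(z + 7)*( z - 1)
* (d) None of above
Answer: c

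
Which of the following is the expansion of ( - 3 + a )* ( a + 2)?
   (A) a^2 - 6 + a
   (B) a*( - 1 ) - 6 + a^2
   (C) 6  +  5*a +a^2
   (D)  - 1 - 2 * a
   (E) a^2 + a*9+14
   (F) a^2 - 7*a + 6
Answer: B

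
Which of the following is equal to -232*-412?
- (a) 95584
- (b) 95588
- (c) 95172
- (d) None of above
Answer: a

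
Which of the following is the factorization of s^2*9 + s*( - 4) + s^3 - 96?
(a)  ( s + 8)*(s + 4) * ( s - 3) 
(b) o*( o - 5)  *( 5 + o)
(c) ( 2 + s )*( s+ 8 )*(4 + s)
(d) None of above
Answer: a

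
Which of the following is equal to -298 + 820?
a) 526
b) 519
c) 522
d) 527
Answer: c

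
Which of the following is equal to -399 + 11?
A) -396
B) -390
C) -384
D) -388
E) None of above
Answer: D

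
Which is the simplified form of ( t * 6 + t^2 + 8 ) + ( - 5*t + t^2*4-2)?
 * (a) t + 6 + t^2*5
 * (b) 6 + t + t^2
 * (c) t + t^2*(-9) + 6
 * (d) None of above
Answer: a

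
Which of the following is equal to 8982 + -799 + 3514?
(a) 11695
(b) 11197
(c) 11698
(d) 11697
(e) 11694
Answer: d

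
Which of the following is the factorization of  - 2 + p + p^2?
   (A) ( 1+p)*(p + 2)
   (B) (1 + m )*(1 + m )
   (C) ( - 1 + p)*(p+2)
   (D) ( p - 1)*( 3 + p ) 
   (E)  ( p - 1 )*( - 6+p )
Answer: C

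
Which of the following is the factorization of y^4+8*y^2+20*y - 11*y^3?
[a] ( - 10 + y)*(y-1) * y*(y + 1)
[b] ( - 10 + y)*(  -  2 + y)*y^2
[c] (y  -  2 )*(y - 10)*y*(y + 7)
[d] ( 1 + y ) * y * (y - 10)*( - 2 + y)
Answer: d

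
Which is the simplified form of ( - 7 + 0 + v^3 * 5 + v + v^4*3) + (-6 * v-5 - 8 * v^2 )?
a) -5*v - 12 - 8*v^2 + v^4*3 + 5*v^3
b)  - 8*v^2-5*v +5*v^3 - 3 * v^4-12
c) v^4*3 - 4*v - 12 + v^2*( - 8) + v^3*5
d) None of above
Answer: a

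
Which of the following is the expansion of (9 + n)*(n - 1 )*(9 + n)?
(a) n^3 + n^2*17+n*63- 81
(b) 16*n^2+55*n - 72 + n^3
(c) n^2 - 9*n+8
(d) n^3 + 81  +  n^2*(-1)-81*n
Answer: a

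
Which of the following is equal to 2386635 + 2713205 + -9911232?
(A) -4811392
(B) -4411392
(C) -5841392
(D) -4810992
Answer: A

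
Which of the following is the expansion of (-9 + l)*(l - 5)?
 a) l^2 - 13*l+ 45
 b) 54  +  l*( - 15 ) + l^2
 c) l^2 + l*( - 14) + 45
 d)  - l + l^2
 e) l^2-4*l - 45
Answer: c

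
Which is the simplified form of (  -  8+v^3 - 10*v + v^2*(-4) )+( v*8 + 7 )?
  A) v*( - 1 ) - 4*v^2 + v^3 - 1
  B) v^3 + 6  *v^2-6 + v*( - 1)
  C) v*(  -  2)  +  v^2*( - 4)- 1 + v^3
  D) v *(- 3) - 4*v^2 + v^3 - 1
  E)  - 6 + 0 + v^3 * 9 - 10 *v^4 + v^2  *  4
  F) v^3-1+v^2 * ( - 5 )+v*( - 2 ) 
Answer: C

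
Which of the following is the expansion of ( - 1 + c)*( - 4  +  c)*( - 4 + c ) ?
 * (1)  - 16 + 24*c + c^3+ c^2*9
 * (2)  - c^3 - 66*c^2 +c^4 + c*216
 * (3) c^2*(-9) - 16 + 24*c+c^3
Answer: 3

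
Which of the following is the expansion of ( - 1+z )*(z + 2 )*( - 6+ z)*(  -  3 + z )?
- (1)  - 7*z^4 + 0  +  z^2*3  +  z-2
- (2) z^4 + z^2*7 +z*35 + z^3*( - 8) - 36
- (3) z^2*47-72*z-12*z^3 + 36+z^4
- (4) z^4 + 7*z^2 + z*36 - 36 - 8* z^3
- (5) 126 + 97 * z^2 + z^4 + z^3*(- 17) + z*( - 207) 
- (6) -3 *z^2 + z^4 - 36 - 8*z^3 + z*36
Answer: 4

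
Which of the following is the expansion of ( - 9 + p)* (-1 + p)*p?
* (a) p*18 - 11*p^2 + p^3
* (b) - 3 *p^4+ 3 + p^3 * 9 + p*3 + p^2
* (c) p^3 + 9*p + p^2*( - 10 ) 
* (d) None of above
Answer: c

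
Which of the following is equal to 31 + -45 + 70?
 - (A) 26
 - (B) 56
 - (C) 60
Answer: B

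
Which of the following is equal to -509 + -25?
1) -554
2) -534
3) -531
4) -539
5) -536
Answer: 2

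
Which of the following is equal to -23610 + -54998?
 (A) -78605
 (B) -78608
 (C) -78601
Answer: B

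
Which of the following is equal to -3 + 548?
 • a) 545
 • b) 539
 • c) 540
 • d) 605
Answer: a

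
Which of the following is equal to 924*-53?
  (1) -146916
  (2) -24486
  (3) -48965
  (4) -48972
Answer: 4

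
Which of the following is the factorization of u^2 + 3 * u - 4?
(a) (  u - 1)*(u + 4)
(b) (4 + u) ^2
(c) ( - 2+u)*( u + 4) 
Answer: a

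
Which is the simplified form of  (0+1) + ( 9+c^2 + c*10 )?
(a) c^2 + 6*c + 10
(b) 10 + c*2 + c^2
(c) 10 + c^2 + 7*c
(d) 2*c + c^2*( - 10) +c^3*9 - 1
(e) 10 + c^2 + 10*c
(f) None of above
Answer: e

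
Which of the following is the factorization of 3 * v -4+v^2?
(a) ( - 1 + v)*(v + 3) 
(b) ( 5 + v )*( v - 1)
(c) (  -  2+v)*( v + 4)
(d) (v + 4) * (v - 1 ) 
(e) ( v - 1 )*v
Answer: d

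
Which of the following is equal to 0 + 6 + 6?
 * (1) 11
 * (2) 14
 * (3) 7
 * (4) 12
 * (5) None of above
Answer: 4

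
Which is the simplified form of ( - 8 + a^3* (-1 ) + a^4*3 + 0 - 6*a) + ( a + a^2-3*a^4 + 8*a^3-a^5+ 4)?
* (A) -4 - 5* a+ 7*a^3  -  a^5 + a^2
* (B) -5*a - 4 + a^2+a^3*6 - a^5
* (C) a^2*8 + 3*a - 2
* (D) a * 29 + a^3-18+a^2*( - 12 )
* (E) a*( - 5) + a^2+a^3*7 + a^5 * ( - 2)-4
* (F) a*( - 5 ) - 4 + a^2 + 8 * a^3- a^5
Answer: A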